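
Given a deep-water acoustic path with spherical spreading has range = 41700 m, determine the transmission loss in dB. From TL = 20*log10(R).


TL = 20*log10(41700) = 92.4

92.4 dB


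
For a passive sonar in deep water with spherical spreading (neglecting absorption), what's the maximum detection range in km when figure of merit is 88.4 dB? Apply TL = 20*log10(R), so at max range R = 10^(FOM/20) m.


26.3 km


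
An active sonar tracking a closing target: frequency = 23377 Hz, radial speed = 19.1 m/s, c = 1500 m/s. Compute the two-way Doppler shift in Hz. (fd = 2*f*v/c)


fd = 2*f*v/c = 2 * 23377 * 19.1 / 1500 = 595.33

595.33 Hz


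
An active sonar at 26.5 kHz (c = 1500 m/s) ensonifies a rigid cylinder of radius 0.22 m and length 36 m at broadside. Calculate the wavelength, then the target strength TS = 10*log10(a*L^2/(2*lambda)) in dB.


Step 1: lambda = c/f = 1500/26500 = 0.0566 m
Step 2: TS = 10*log10(a*L^2/(2*lambda)) = 10*log10(0.22*36^2/(2*0.0566)) = 34.01

34.01 dB


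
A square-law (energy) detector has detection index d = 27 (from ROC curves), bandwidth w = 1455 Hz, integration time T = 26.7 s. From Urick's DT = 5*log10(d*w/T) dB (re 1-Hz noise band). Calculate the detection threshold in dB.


DT = 5*log10(d*w/T) = 5*log10(27 * 1455 / 26.7) = 5*log10(1471.35) = 15.84

15.84 dB


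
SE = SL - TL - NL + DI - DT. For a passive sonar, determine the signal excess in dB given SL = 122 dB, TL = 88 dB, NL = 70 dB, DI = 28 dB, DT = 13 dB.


-21 dB


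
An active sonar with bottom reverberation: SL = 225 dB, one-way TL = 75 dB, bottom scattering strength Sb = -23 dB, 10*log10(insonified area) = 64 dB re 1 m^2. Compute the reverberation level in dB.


RL = SL - 2*TL + Sb + 10*log10(A) = 225 - 2*75 + (-23) + 64 = 116

116 dB


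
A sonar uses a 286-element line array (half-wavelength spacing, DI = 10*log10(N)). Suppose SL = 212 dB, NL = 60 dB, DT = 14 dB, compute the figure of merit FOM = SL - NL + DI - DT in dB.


162.56 dB


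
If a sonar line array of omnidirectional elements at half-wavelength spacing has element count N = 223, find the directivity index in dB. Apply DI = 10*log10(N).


DI = 10*log10(223) = 23.48

23.48 dB


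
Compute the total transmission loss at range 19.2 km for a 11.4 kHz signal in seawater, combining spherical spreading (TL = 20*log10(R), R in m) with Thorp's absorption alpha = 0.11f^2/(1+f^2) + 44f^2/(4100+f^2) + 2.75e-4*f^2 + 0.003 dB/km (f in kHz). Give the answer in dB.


Step 1 (Thorp): alpha = 0.11*129.96/(1+129.96) + 44*129.96/(4100+129.96) + 2.75e-4*129.96 + 0.003 = 1.4997 dB/km
Step 2: TL_spread = 20*log10(19200) = 85.67 dB
Step 3: TL_abs = alpha*R = 1.4997 * 19.2 = 28.79 dB
Step 4: TL_total = 85.67 + 28.79 = 114.46

114.46 dB


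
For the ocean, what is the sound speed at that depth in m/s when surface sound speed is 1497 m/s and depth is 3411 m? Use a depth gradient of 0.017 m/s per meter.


1554.987 m/s


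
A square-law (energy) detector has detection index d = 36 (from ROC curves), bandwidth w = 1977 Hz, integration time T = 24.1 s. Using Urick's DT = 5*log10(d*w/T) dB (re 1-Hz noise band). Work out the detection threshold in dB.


DT = 5*log10(d*w/T) = 5*log10(36 * 1977 / 24.1) = 5*log10(2953.2) = 17.35

17.35 dB


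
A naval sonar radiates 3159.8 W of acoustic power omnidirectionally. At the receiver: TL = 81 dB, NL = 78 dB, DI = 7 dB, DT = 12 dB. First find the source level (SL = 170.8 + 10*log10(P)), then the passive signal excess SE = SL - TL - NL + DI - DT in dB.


Step 1: SL = 170.8 + 10*log10(3159.8) = 205.8 dB
Step 2: SE = SL - TL - NL + DI - DT = 205.8 - 81 - 78 + 7 - 12 = 41.8

41.8 dB


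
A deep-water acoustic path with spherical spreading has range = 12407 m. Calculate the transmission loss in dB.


81.87 dB


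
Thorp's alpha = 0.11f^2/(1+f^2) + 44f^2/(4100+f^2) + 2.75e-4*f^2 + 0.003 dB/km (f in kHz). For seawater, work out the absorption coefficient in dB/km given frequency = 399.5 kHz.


86.901 dB/km


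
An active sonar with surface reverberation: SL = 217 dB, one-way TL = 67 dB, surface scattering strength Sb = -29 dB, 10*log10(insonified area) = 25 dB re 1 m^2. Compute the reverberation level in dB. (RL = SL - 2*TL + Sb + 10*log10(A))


RL = SL - 2*TL + Sb + 10*log10(A) = 217 - 2*67 + (-29) + 25 = 79

79 dB


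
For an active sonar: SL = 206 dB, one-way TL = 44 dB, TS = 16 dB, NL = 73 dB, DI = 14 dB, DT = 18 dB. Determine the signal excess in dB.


SE = SL - 2*TL + TS - NL + DI - DT = 206 - 2*44 + (16) - 73 + 14 - 18 = 57

57 dB


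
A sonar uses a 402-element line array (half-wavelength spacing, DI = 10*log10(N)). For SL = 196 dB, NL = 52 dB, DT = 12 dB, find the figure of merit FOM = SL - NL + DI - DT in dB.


158.04 dB


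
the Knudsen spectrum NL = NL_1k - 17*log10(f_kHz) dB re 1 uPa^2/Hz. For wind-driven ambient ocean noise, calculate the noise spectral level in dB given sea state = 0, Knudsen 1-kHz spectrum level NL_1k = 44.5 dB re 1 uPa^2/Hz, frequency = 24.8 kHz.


NL = NL_1k - 17*log10(f_kHz) = 44.5 - 17*log10(24.8) = 44.5 - (23.71) = 20.79

20.79 dB


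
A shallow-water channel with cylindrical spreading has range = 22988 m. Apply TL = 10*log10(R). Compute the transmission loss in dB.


43.62 dB


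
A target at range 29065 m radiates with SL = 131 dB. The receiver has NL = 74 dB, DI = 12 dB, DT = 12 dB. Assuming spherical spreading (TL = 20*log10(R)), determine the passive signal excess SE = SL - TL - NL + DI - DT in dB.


-32.27 dB


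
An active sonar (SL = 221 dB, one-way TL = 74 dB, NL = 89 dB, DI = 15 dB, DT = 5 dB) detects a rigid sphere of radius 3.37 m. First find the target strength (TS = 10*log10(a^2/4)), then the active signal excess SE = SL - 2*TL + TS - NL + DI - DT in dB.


Step 1: TS = 10*log10(3.37^2/4) = 4.53 dB
Step 2: SE = SL - 2*TL + TS - NL + DI - DT = 221 - 2*74 + (4.53) - 89 + 15 - 5 = -1.47

-1.47 dB


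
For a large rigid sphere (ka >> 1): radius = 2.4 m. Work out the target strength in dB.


TS = 10*log10(2.4^2 / 4) = 10*log10(1.44) = 1.58

1.58 dB


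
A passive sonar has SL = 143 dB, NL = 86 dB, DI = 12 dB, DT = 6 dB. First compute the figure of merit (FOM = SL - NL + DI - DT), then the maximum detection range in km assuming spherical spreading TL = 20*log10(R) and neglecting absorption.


Step 1: FOM = SL - NL + DI - DT = 143 - 86 + 12 - 6 = 63 dB
Step 2: at max range FOM = TL = 20*log10(R), so R = 10^(63/20) = 1412.54 m = 1.41 km

1.41 km


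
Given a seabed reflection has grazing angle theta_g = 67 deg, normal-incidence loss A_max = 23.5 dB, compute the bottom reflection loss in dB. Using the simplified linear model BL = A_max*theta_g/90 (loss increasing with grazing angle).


BL = A_max * theta_g / 90 = 23.5 * 67 / 90 = 17.49

17.49 dB


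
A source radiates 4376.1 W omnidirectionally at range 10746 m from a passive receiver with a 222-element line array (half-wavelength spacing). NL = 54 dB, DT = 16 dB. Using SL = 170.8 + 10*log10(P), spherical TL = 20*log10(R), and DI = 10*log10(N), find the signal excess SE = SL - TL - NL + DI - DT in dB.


Step 1: SL = 170.8 + 10*log10(4376.1) = 207.21 dB
Step 2: TL = 20*log10(10746) = 80.62 dB
Step 3: DI = 10*log10(222) = 23.46 dB
Step 4: SE = SL - TL - NL + DI - DT = 207.21 - 80.62 - 54 + 23.46 - 16 = 80.05

80.05 dB


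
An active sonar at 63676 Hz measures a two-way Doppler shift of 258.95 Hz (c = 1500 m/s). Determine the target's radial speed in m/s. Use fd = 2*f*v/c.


From fd = 2*f*v/c, v = c*fd/(2*f) = 1500 * 258.95 / (2*63676) = 3.05

3.05 m/s


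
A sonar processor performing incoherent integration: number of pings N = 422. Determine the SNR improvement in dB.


Gain = 5*log10(422) = 13.13

13.13 dB


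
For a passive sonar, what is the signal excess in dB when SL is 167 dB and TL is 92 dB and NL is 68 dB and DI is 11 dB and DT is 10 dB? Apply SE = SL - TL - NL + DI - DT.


SE = SL - TL - NL + DI - DT = 167 - 92 - 68 + 11 - 10 = 8

8 dB


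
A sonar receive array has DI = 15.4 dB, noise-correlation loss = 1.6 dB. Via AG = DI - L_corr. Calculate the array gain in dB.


AG = DI - L_corr = 15.4 - 1.6 = 13.8

13.8 dB


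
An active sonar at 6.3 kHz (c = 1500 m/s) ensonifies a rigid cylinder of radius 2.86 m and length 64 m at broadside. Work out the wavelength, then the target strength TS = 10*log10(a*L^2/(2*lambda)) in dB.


Step 1: lambda = c/f = 1500/6300 = 0.2381 m
Step 2: TS = 10*log10(a*L^2/(2*lambda)) = 10*log10(2.86*64^2/(2*0.2381)) = 43.91

43.91 dB


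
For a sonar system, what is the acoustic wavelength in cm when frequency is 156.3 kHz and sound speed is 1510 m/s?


lambda = c/f = 1510 / 156300 = 0.0097 m = 0.97 cm

0.97 cm


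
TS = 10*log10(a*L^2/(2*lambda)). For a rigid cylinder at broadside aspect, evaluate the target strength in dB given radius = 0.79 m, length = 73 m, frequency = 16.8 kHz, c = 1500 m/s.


43.72 dB


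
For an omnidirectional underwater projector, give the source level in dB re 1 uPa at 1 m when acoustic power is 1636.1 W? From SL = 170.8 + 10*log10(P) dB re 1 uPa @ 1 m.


202.94 dB


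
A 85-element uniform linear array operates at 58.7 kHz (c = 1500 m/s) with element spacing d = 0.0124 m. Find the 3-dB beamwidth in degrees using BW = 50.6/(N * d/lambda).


Step 1: lambda = 1500/58700 = 0.02555 m
Step 2: d/lambda = 0.0124/0.02555 = 0.4853
Step 3: BW = 50.6/(N * d/lambda) = 50.6/(85 * 0.4853) = 1.23

1.23 deg


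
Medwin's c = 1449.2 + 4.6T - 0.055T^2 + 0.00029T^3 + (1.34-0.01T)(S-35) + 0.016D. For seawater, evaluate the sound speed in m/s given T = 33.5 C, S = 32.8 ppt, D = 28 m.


c = 1449.2 + 4.6*33.5 - 0.055*33.5^2 + 0.00029*33.5^3 + (1.34 - 0.01*33.5)*(32.8 - 35) + 0.016*28 = 1550.72

1550.72 m/s


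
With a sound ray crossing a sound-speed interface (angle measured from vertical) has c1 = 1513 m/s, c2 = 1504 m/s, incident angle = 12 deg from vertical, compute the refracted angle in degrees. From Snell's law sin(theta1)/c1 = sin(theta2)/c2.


sin(theta2) = (c2/c1)*sin(theta1) = (1504/1513)*sin(12 deg) = 0.20667
theta2 = arcsin(0.20667) = 11.93

11.93 deg


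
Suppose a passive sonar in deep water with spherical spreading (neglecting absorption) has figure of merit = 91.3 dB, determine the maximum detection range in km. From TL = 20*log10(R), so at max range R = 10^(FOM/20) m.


36.73 km


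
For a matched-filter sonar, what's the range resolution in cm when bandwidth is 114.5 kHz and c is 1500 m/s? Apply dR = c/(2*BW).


dR = c/(2*BW) = 1500 / (2 * 114.5e3) = 0.0066 m = 0.66 cm

0.66 cm


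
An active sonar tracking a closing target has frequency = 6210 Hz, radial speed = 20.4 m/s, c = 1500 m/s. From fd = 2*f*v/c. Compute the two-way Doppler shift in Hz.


fd = 2*f*v/c = 2 * 6210 * 20.4 / 1500 = 168.91

168.91 Hz


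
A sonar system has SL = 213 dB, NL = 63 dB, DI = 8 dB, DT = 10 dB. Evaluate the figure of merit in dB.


FOM = SL - NL + DI - DT = 213 - 63 + 8 - 10 = 148

148 dB


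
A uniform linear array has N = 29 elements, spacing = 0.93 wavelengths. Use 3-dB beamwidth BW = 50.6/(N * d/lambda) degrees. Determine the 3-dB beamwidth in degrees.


1.88 deg


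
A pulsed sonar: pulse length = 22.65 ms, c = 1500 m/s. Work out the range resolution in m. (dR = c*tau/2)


16.9875 m


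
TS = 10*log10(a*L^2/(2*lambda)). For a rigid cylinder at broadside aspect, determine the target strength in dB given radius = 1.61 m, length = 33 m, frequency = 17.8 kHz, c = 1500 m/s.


lambda = 1500/17800 = 0.08427 m
TS = 10*log10(1.61*33^2/(2*0.08427)) = 40.17

40.17 dB


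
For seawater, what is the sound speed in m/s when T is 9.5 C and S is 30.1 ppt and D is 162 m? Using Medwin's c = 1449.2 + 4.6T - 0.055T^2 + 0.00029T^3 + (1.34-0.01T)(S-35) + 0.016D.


c = 1449.2 + 4.6*9.5 - 0.055*9.5^2 + 0.00029*9.5^3 + (1.34 - 0.01*9.5)*(30.1 - 35) + 0.016*162 = 1484.68

1484.68 m/s


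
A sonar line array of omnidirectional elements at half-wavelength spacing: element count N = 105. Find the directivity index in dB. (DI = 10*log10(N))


DI = 10*log10(105) = 20.21

20.21 dB


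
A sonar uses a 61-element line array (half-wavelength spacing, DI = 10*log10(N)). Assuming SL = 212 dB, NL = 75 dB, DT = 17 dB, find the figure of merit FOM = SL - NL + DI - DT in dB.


137.85 dB


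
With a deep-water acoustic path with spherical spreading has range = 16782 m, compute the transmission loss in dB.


TL = 20*log10(16782) = 84.5

84.5 dB


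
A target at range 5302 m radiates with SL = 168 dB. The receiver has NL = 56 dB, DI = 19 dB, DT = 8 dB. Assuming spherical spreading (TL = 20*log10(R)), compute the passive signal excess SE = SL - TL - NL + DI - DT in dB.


Step 1: TL = 20*log10(5302) = 74.49 dB
Step 2: SE = 168 - 74.49 - 56 + 19 - 8 = 48.51

48.51 dB


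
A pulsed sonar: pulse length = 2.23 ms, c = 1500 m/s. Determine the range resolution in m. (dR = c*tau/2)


1.6725 m


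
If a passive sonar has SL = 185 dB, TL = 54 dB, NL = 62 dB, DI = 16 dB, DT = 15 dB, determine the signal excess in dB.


SE = SL - TL - NL + DI - DT = 185 - 54 - 62 + 16 - 15 = 70

70 dB


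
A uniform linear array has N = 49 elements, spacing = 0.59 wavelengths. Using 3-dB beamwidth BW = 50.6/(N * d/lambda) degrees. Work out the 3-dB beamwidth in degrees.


BW = 50.6 / (49 * 0.59) = 50.6 / 28.91 = 1.75

1.75 deg


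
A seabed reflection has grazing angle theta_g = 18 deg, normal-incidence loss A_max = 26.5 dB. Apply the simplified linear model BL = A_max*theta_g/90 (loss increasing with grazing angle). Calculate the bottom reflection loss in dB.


BL = A_max * theta_g / 90 = 26.5 * 18 / 90 = 5.3

5.3 dB


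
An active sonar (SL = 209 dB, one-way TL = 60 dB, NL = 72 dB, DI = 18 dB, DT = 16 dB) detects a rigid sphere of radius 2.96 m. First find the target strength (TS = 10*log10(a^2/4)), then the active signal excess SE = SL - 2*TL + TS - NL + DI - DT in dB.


Step 1: TS = 10*log10(2.96^2/4) = 3.41 dB
Step 2: SE = SL - 2*TL + TS - NL + DI - DT = 209 - 2*60 + (3.41) - 72 + 18 - 16 = 22.41

22.41 dB


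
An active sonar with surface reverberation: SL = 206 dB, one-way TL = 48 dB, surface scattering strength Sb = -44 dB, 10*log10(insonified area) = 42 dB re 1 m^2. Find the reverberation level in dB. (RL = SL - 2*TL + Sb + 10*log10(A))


108 dB


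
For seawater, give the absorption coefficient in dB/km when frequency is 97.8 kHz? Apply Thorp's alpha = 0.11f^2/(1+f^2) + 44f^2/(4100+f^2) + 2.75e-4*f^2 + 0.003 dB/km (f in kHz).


f^2 = 9564.84
alpha = 0.11*9564.84/(1+9564.84) + 44*9564.84/(4100+9564.84) + 2.75e-4*9564.84 + 0.003 = 33.542

33.542 dB/km


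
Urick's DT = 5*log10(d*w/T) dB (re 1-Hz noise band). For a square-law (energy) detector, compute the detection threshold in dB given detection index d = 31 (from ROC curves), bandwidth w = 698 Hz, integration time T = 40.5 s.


DT = 5*log10(d*w/T) = 5*log10(31 * 698 / 40.5) = 5*log10(534.27) = 13.64

13.64 dB


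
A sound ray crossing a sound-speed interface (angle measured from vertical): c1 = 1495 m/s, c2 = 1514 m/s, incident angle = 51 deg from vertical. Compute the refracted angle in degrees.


sin(theta2) = (c2/c1)*sin(theta1) = (1514/1495)*sin(51 deg) = 0.78702
theta2 = arcsin(0.78702) = 51.91

51.91 deg


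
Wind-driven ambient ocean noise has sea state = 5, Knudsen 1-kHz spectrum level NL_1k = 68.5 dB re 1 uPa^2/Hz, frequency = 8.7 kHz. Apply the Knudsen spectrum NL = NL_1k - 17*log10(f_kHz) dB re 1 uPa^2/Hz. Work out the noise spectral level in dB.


52.53 dB


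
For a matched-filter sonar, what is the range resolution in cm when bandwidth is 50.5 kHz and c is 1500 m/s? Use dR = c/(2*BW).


dR = c/(2*BW) = 1500 / (2 * 50.5e3) = 0.0149 m = 1.49 cm

1.49 cm


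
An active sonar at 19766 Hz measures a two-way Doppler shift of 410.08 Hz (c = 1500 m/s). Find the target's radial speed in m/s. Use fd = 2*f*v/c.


15.56 m/s


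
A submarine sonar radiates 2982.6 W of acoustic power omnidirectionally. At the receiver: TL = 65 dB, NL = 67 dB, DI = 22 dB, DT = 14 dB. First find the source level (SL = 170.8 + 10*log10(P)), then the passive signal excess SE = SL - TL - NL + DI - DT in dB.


Step 1: SL = 170.8 + 10*log10(2982.6) = 205.55 dB
Step 2: SE = SL - TL - NL + DI - DT = 205.55 - 65 - 67 + 22 - 14 = 81.55

81.55 dB


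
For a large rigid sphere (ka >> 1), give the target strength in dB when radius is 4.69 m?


TS = 10*log10(4.69^2 / 4) = 10*log10(5.499025) = 7.4

7.4 dB


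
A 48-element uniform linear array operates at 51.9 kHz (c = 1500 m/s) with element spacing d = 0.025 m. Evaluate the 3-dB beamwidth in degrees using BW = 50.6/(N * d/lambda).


Step 1: lambda = 1500/51900 = 0.0289 m
Step 2: d/lambda = 0.025/0.0289 = 0.8651
Step 3: BW = 50.6/(N * d/lambda) = 50.6/(48 * 0.8651) = 1.22

1.22 deg


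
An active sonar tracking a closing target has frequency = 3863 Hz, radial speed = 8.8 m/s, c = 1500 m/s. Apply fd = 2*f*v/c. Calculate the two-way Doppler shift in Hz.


fd = 2*f*v/c = 2 * 3863 * 8.8 / 1500 = 45.33

45.33 Hz


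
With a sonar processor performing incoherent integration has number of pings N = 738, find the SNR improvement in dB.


14.34 dB


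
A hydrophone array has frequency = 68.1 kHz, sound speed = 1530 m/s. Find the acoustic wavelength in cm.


lambda = c/f = 1530 / 68100 = 0.0225 m = 2.25 cm

2.25 cm


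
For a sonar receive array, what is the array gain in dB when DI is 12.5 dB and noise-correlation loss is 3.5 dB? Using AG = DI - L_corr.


AG = DI - L_corr = 12.5 - 3.5 = 9.0

9.0 dB


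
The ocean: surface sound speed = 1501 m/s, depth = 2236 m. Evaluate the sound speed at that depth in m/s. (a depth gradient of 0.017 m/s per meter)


c = 1501 + 0.017 * 2236 = 1539.012

1539.012 m/s


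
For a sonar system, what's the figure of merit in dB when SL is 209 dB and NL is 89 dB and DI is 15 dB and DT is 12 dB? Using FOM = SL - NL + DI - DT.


FOM = SL - NL + DI - DT = 209 - 89 + 15 - 12 = 123

123 dB


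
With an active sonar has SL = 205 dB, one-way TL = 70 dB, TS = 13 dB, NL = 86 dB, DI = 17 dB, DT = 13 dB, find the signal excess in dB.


SE = SL - 2*TL + TS - NL + DI - DT = 205 - 2*70 + (13) - 86 + 17 - 13 = -4

-4 dB


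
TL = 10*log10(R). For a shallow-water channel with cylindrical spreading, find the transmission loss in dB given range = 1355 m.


TL = 10*log10(1355) = 31.32

31.32 dB


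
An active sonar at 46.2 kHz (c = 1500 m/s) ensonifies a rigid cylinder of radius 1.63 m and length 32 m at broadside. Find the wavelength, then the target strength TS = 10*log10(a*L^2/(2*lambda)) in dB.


Step 1: lambda = c/f = 1500/46200 = 0.03247 m
Step 2: TS = 10*log10(a*L^2/(2*lambda)) = 10*log10(1.63*32^2/(2*0.03247)) = 44.1

44.1 dB


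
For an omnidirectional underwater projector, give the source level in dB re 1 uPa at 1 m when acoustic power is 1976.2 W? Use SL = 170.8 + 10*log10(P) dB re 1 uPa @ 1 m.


203.76 dB


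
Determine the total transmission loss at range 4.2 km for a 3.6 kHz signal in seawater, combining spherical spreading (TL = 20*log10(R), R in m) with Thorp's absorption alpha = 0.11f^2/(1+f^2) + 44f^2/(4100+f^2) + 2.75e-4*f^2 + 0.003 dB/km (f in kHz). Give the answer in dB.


Step 1 (Thorp): alpha = 0.11*12.96/(1+12.96) + 44*12.96/(4100+12.96) + 2.75e-4*12.96 + 0.003 = 0.2473 dB/km
Step 2: TL_spread = 20*log10(4200) = 72.46 dB
Step 3: TL_abs = alpha*R = 0.2473 * 4.2 = 1.04 dB
Step 4: TL_total = 72.46 + 1.04 = 73.5

73.5 dB


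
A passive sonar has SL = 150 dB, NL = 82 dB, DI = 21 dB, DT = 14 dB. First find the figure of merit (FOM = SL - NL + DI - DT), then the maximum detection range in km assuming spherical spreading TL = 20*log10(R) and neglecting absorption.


Step 1: FOM = SL - NL + DI - DT = 150 - 82 + 21 - 14 = 75 dB
Step 2: at max range FOM = TL = 20*log10(R), so R = 10^(75/20) = 5623.41 m = 5.62 km

5.62 km


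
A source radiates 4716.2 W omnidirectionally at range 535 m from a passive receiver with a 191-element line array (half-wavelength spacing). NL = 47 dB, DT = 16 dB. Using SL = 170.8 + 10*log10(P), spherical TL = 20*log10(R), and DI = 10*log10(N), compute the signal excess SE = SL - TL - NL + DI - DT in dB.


Step 1: SL = 170.8 + 10*log10(4716.2) = 207.54 dB
Step 2: TL = 20*log10(535) = 54.57 dB
Step 3: DI = 10*log10(191) = 22.81 dB
Step 4: SE = SL - TL - NL + DI - DT = 207.54 - 54.57 - 47 + 22.81 - 16 = 112.78

112.78 dB


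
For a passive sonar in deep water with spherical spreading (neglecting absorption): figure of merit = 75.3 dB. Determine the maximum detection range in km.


5.82 km


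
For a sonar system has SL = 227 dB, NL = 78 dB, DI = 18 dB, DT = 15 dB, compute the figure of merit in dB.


FOM = SL - NL + DI - DT = 227 - 78 + 18 - 15 = 152

152 dB


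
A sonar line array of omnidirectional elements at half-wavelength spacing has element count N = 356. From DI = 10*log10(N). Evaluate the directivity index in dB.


DI = 10*log10(356) = 25.51

25.51 dB


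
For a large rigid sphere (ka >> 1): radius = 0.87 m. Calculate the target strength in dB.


TS = 10*log10(0.87^2 / 4) = 10*log10(0.189225) = -7.23

-7.23 dB


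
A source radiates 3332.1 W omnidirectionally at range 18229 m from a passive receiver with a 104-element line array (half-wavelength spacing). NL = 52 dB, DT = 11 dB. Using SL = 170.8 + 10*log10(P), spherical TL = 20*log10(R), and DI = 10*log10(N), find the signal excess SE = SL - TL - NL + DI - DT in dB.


77.98 dB


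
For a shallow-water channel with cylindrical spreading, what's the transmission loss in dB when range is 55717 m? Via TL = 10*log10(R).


TL = 10*log10(55717) = 47.46

47.46 dB


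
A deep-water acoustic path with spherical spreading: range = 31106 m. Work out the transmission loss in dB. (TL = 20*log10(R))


89.86 dB


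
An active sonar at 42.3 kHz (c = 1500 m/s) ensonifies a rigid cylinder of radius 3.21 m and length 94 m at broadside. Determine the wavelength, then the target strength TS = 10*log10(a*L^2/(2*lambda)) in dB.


Step 1: lambda = c/f = 1500/42300 = 0.03546 m
Step 2: TS = 10*log10(a*L^2/(2*lambda)) = 10*log10(3.21*94^2/(2*0.03546)) = 56.02

56.02 dB


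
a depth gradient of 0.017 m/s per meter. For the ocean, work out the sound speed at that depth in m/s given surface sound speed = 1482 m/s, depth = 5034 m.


c = 1482 + 0.017 * 5034 = 1567.578

1567.578 m/s


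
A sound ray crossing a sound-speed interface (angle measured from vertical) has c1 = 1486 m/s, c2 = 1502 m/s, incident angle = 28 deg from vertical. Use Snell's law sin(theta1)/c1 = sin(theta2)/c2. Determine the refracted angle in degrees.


28.33 deg


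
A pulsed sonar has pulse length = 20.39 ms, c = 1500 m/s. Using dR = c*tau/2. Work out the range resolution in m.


dR = c*tau/2 = 1500 * 20.39e-3 / 2 = 15.2925

15.2925 m


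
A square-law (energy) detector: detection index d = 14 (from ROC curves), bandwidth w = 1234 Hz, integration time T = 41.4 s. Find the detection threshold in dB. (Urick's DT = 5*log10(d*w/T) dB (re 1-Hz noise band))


DT = 5*log10(d*w/T) = 5*log10(14 * 1234 / 41.4) = 5*log10(417.29) = 13.1

13.1 dB


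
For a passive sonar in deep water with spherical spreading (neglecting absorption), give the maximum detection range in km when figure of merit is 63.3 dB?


At max range FOM = TL, so 20*log10(R) = 63.3
R = 10^(63.3/20) = 1462.18 m = 1.46 km

1.46 km


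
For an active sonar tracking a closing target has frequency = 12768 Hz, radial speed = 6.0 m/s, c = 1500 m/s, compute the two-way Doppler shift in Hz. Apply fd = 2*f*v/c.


102.14 Hz


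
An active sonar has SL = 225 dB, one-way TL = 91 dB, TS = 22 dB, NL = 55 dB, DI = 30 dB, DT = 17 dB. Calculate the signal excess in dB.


SE = SL - 2*TL + TS - NL + DI - DT = 225 - 2*91 + (22) - 55 + 30 - 17 = 23

23 dB


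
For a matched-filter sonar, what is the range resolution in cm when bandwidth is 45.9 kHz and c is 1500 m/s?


dR = c/(2*BW) = 1500 / (2 * 45.9e3) = 0.0163 m = 1.63 cm

1.63 cm


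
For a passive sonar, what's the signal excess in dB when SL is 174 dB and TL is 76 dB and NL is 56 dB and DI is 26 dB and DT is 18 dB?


SE = SL - TL - NL + DI - DT = 174 - 76 - 56 + 26 - 18 = 50

50 dB


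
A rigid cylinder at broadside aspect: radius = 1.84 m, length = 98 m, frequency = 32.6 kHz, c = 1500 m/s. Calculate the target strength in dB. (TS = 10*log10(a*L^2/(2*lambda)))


lambda = 1500/32600 = 0.04601 m
TS = 10*log10(1.84*98^2/(2*0.04601)) = 52.83

52.83 dB


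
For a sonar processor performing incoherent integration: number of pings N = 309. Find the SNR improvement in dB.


Gain = 5*log10(309) = 12.45

12.45 dB


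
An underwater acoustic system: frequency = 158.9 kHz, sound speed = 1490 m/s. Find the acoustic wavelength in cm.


lambda = c/f = 1490 / 158900 = 0.0094 m = 0.94 cm

0.94 cm


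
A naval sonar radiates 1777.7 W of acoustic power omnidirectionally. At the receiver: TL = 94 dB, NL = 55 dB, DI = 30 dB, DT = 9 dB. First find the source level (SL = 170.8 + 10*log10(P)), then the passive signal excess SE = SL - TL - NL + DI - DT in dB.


Step 1: SL = 170.8 + 10*log10(1777.7) = 203.3 dB
Step 2: SE = SL - TL - NL + DI - DT = 203.3 - 94 - 55 + 30 - 9 = 75.3

75.3 dB


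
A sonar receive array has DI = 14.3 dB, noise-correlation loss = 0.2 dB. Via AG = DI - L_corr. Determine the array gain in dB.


AG = DI - L_corr = 14.3 - 0.2 = 14.1

14.1 dB


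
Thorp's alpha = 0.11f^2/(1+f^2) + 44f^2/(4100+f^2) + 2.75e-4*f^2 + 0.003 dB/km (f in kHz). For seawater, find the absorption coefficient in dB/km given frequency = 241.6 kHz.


57.277 dB/km


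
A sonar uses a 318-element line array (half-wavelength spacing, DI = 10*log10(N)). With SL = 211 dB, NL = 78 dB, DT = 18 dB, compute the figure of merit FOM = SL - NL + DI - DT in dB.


Step 1: DI = 10*log10(318) = 25.02 dB
Step 2: FOM = SL - NL + DI - DT = 211 - 78 + 25.02 - 18 = 140.02

140.02 dB


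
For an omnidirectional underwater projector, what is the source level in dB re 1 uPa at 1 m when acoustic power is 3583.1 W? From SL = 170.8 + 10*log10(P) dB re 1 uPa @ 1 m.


206.34 dB


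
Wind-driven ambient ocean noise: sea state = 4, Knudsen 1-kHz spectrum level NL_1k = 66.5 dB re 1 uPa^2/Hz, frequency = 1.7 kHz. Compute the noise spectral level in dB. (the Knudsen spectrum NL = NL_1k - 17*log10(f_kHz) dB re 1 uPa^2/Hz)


NL = NL_1k - 17*log10(f_kHz) = 66.5 - 17*log10(1.7) = 66.5 - (3.92) = 62.58

62.58 dB


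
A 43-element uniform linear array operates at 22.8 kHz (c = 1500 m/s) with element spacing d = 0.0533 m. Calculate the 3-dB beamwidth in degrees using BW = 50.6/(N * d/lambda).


Step 1: lambda = 1500/22800 = 0.06579 m
Step 2: d/lambda = 0.0533/0.06579 = 0.8102
Step 3: BW = 50.6/(N * d/lambda) = 50.6/(43 * 0.8102) = 1.45

1.45 deg


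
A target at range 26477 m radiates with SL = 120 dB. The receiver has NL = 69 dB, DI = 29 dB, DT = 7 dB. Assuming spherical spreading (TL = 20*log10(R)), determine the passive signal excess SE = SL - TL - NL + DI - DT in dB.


-15.46 dB


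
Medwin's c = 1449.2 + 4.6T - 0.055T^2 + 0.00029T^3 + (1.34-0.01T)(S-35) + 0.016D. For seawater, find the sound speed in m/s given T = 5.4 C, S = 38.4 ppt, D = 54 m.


1477.72 m/s


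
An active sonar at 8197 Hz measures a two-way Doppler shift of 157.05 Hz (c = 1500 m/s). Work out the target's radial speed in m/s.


From fd = 2*f*v/c, v = c*fd/(2*f) = 1500 * 157.05 / (2*8197) = 14.37

14.37 m/s


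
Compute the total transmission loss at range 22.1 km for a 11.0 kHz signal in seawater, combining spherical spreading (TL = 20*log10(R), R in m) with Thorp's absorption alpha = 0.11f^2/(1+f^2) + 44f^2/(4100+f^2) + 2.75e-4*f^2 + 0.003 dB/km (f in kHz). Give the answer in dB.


117.98 dB


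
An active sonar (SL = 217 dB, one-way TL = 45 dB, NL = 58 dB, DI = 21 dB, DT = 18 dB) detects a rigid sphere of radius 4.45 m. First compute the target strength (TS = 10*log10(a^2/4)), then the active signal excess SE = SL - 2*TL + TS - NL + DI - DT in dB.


Step 1: TS = 10*log10(4.45^2/4) = 6.95 dB
Step 2: SE = SL - 2*TL + TS - NL + DI - DT = 217 - 2*45 + (6.95) - 58 + 21 - 18 = 78.95

78.95 dB


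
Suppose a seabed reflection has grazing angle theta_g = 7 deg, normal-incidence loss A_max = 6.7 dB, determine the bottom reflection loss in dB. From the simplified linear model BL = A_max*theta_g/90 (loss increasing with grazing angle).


BL = A_max * theta_g / 90 = 6.7 * 7 / 90 = 0.52

0.52 dB


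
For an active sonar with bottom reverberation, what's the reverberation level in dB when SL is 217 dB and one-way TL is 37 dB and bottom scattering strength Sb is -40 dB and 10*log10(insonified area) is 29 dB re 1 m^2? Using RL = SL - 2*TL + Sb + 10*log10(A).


RL = SL - 2*TL + Sb + 10*log10(A) = 217 - 2*37 + (-40) + 29 = 132

132 dB


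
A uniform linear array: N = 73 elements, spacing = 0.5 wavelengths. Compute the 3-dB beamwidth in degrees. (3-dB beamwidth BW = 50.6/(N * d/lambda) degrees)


BW = 50.6 / (73 * 0.5) = 50.6 / 36.5 = 1.39

1.39 deg


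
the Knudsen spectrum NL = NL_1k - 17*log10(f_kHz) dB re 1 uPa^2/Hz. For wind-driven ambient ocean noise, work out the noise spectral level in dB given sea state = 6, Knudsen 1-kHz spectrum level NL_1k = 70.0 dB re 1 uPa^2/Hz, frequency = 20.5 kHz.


NL = NL_1k - 17*log10(f_kHz) = 70.0 - 17*log10(20.5) = 70.0 - (22.3) = 47.7

47.7 dB


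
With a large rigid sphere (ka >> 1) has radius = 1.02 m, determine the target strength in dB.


TS = 10*log10(1.02^2 / 4) = 10*log10(0.2601) = -5.85

-5.85 dB


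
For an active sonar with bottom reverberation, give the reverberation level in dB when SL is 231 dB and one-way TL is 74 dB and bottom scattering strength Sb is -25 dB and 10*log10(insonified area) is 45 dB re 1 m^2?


103 dB


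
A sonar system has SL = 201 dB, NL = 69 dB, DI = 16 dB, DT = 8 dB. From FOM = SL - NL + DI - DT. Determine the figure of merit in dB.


140 dB


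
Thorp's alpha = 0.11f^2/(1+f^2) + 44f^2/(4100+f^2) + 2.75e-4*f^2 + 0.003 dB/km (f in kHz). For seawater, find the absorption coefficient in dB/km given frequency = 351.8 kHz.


f^2 = 123763.24
alpha = 0.11*123763.24/(1+123763.24) + 44*123763.24/(4100+123763.24) + 2.75e-4*123763.24 + 0.003 = 76.737

76.737 dB/km


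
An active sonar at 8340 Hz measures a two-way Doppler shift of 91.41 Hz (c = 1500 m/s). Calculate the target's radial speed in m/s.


8.22 m/s


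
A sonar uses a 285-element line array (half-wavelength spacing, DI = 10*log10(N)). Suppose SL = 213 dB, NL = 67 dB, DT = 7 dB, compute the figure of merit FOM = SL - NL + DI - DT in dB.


Step 1: DI = 10*log10(285) = 24.55 dB
Step 2: FOM = SL - NL + DI - DT = 213 - 67 + 24.55 - 7 = 163.55

163.55 dB


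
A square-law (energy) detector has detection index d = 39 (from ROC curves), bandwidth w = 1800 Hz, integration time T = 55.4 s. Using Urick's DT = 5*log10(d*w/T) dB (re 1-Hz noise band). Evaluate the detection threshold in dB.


15.51 dB


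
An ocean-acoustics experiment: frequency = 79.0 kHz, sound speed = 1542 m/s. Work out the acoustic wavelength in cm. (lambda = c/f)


lambda = c/f = 1542 / 79000 = 0.0195 m = 1.95 cm

1.95 cm


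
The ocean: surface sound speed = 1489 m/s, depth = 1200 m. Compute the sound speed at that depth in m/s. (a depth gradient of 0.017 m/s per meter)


1509.4 m/s


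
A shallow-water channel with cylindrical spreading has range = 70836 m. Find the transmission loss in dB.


TL = 10*log10(70836) = 48.5

48.5 dB


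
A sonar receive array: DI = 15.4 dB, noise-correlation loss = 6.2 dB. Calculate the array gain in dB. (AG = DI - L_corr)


AG = DI - L_corr = 15.4 - 6.2 = 9.2

9.2 dB


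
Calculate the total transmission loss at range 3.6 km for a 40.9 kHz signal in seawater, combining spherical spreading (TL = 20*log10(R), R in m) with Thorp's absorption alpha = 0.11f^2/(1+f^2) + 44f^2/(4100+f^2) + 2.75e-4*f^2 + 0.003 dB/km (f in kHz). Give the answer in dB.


Step 1 (Thorp): alpha = 0.11*1672.81/(1+1672.81) + 44*1672.81/(4100+1672.81) + 2.75e-4*1672.81 + 0.003 = 13.323 dB/km
Step 2: TL_spread = 20*log10(3600) = 71.13 dB
Step 3: TL_abs = alpha*R = 13.323 * 3.6 = 47.96 dB
Step 4: TL_total = 71.13 + 47.96 = 119.09

119.09 dB


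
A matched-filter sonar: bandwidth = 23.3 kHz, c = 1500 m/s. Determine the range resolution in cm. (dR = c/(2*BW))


3.22 cm


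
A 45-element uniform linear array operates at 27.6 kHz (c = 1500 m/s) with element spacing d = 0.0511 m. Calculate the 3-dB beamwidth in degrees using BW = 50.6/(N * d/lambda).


Step 1: lambda = 1500/27600 = 0.05435 m
Step 2: d/lambda = 0.0511/0.05435 = 0.9402
Step 3: BW = 50.6/(N * d/lambda) = 50.6/(45 * 0.9402) = 1.2

1.2 deg


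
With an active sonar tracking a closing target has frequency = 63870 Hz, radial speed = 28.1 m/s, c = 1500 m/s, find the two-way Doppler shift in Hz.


2393.0 Hz


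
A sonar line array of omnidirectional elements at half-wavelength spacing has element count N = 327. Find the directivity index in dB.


DI = 10*log10(327) = 25.15

25.15 dB


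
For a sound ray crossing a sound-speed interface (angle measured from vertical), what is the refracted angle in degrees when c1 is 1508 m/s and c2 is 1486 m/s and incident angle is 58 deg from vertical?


56.69 deg


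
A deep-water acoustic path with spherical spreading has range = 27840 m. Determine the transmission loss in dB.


TL = 20*log10(27840) = 88.89

88.89 dB


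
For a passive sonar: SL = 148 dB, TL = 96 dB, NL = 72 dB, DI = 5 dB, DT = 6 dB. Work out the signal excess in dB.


SE = SL - TL - NL + DI - DT = 148 - 96 - 72 + 5 - 6 = -21

-21 dB


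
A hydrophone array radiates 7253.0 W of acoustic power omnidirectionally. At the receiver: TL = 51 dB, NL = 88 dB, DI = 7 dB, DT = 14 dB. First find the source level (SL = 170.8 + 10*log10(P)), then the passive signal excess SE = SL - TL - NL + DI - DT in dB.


Step 1: SL = 170.8 + 10*log10(7253.0) = 209.41 dB
Step 2: SE = SL - TL - NL + DI - DT = 209.41 - 51 - 88 + 7 - 14 = 63.41

63.41 dB


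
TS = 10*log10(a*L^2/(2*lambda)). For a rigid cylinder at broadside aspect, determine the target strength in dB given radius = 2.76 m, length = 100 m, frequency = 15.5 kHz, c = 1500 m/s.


lambda = 1500/15500 = 0.09677 m
TS = 10*log10(2.76*100^2/(2*0.09677)) = 51.54

51.54 dB


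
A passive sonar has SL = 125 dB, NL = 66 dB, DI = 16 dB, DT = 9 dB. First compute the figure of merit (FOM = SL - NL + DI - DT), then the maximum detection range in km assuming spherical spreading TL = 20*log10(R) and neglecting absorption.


Step 1: FOM = SL - NL + DI - DT = 125 - 66 + 16 - 9 = 66 dB
Step 2: at max range FOM = TL = 20*log10(R), so R = 10^(66/20) = 1995.26 m = 2.0 km

2.0 km


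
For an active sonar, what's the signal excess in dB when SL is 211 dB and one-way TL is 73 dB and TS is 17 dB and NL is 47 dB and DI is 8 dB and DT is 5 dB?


SE = SL - 2*TL + TS - NL + DI - DT = 211 - 2*73 + (17) - 47 + 8 - 5 = 38

38 dB


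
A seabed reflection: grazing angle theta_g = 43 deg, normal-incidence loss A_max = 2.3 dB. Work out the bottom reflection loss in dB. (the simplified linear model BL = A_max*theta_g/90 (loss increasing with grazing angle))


BL = A_max * theta_g / 90 = 2.3 * 43 / 90 = 1.1

1.1 dB


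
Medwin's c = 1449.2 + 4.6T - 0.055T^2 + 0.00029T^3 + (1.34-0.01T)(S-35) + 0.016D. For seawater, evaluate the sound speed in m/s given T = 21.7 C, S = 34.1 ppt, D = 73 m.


1526.24 m/s


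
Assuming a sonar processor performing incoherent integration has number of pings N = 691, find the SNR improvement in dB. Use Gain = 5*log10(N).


14.2 dB


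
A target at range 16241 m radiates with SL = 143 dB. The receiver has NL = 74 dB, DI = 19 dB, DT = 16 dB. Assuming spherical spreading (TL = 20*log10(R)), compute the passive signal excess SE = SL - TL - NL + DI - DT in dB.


Step 1: TL = 20*log10(16241) = 84.21 dB
Step 2: SE = 143 - 84.21 - 74 + 19 - 16 = -12.21

-12.21 dB


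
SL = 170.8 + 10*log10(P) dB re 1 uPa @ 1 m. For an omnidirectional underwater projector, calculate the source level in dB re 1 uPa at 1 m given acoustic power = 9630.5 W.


SL = 170.8 + 10*log10(9630.5) = 170.8 + 39.84 = 210.64

210.64 dB


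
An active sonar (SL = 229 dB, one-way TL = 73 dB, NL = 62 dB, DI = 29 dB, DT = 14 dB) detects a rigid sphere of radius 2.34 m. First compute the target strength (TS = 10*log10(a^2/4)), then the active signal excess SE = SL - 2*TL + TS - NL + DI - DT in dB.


Step 1: TS = 10*log10(2.34^2/4) = 1.36 dB
Step 2: SE = SL - 2*TL + TS - NL + DI - DT = 229 - 2*73 + (1.36) - 62 + 29 - 14 = 37.36

37.36 dB


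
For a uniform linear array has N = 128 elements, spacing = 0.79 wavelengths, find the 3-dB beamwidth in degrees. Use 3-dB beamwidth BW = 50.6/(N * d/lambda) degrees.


BW = 50.6 / (128 * 0.79) = 50.6 / 101.12 = 0.5

0.5 deg


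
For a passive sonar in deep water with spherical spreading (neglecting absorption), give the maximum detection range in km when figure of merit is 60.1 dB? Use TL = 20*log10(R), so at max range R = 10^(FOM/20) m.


1.01 km


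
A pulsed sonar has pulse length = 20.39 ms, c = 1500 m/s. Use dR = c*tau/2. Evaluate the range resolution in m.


15.2925 m


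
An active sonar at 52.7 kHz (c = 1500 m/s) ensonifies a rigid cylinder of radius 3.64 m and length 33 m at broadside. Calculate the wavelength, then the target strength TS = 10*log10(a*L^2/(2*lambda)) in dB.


Step 1: lambda = c/f = 1500/52700 = 0.02846 m
Step 2: TS = 10*log10(a*L^2/(2*lambda)) = 10*log10(3.64*33^2/(2*0.02846)) = 48.43

48.43 dB


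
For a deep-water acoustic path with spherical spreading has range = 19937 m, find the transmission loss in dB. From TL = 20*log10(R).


TL = 20*log10(19937) = 85.99

85.99 dB


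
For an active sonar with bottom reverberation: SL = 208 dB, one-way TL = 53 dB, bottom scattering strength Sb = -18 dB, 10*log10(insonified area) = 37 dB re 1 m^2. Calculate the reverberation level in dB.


RL = SL - 2*TL + Sb + 10*log10(A) = 208 - 2*53 + (-18) + 37 = 121

121 dB


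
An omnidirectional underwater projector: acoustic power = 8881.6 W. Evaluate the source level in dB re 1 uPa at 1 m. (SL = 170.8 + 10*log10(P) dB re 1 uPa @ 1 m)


SL = 170.8 + 10*log10(8881.6) = 170.8 + 39.48 = 210.28

210.28 dB


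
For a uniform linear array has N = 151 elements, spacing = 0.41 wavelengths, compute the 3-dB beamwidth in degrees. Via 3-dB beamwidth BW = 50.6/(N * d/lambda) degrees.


BW = 50.6 / (151 * 0.41) = 50.6 / 61.91 = 0.82

0.82 deg


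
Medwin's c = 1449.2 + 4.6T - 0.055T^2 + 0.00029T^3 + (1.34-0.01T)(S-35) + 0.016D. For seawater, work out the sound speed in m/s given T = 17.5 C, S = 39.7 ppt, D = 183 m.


c = 1449.2 + 4.6*17.5 - 0.055*17.5^2 + 0.00029*17.5^3 + (1.34 - 0.01*17.5)*(39.7 - 35) + 0.016*183 = 1522.81

1522.81 m/s


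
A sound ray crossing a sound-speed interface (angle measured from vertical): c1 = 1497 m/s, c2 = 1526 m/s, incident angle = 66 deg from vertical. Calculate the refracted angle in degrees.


68.63 deg


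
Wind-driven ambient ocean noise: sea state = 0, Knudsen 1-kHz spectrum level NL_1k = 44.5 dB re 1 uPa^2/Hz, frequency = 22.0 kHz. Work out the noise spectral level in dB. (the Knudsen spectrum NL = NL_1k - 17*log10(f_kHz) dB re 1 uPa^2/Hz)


NL = NL_1k - 17*log10(f_kHz) = 44.5 - 17*log10(22.0) = 44.5 - (22.82) = 21.68

21.68 dB


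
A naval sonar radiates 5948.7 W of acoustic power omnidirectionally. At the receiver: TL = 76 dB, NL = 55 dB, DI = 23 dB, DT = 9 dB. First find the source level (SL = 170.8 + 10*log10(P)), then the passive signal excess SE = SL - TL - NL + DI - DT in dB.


Step 1: SL = 170.8 + 10*log10(5948.7) = 208.54 dB
Step 2: SE = SL - TL - NL + DI - DT = 208.54 - 76 - 55 + 23 - 9 = 91.54

91.54 dB
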